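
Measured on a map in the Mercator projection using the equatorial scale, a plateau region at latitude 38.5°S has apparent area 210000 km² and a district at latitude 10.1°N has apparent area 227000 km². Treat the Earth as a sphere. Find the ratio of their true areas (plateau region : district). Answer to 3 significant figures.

0.585

Mercator's areal exaggeration is sec²φ; hence true area = (apparent area) · cos²φ.
True area of plateau region: 210000 × cos²(38.5°) = 210000 × 0.6125 = 128600 km².
True area of district: 227000 × cos²(10.1°) = 227000 × 0.9692 = 220000 km².
Ratio = 128600 / 220000 ≈ 0.585.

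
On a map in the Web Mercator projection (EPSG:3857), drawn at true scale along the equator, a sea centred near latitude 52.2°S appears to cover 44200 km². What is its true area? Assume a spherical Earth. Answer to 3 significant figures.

16600 km²

The Mercator projection is conformal; its linear scale factor is the same in every direction and equals sec φ = 1/cos φ.
Areal scale = k² = sec²φ = 1/cos²(52.2°) = 1/0.6129² = 2.662.
True area = apparent / (areal scale) = 44200 / 2.662 ≈ 16600 km².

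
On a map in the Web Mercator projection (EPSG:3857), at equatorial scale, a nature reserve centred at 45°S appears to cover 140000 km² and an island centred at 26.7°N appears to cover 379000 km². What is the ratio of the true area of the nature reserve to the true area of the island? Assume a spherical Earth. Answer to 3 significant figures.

On Mercator the areal scale is sec²φ, so true area = apparent × cos²φ.
True area of nature reserve: 140000 × cos²(45°) = 140000 × 0.5000 = 70000 km².
True area of island: 379000 × cos²(26.7°) = 379000 × 0.7981 = 302500 km².
Ratio = 70000 / 302500 ≈ 0.231.

0.231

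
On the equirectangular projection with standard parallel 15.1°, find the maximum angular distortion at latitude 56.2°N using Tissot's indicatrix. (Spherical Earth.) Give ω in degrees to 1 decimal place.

31.2°

With standard parallel φ₀ = 15.1°, the equirectangular projection gives x = Rλ cos φ₀, y = Rφ, so h = 1 and k = cos 15.1° / cos φ.
At 56.2°: h = 1.000, k = 1.736; principal scales a = 1.736, b = 1.000.
sin(ω/2) = (a − b)/(a + b) = 0.7355/2.736 = 0.2689, so ω = 2 arcsin(0.2689) ≈ 31.2°.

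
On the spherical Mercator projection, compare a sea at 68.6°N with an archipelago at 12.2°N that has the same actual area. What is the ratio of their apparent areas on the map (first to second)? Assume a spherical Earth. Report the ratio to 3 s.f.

On Mercator, area is exaggerated by sec²φ = 1/cos²φ.
At 68.6°: sec²(68.6°) = 1/0.3649² = 7.511.
At 12.2°: sec²(12.2°) = 1/0.9774² = 1.047.
Ratio = 7.511/1.047 = cos²(12.2°)/cos²(68.6°) ≈ 7.18.

7.18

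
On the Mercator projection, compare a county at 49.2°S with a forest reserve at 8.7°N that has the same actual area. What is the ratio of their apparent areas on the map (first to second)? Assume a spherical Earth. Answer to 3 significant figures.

2.29

Mercator is conformal with k = sec φ, so areal scale = k² = sec²φ.
At 49.2°: sec²(49.2°) = 1/0.6534² = 2.342.
At 8.7°: sec²(8.7°) = 1/0.9885² = 1.023.
Ratio = 2.342/1.023 = cos²(8.7°)/cos²(49.2°) ≈ 2.29.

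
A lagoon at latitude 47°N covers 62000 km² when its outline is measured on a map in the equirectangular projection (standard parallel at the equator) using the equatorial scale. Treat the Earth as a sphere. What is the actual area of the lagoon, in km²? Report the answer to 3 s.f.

42300 km²

For the equirectangular projection with φ₀ = 0 (plate carrée), h = 1 along meridians and k = sec φ along parallels.
Areal scale = h·k = 1 × sec φ; at 47°, h = 1.000, k = 1.466, so h·k = 1.466.
True area = apparent / (areal scale) = 62000 / 1.466 ≈ 42300 km².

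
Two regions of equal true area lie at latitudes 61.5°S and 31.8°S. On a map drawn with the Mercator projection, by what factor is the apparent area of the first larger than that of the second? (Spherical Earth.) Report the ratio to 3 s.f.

Mercator areal scale is sec²φ.
At 61.5°: sec²(61.5°) = 1/0.4772² = 4.392.
At 31.8°: sec²(31.8°) = 1/0.8499² = 1.384.
Ratio = 4.392/1.384 = cos²(31.8°)/cos²(61.5°) ≈ 3.17.

3.17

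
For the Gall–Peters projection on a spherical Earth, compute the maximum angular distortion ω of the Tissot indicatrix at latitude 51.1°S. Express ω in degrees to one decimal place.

Gall–Peters is a cylindrical equal-area projection with standard parallels at ±45°. A cylindrical equal-area projection with standard parallel φ₀ has meridian scale h = cos φ / cos φ₀ and parallel scale k = cos φ₀ / cos φ (so areas are preserved, h·k = 1).
At 51.1°: h = 0.8881, k = 1.126; principal scales a = 1.126, b = 0.8881.
sin(ω/2) = (a − b)/(a + b) = 0.2380/2.014 = 0.1181, so ω = 2 arcsin(0.1181) ≈ 13.6°.

13.6°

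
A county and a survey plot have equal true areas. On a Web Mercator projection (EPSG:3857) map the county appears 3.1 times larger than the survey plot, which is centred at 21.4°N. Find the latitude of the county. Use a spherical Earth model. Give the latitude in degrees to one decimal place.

58.1°

On Mercator, (apparent₁)/(apparent₂) = sec²φ₁ / sec²φ₂ when true areas are equal.
cos²φ₂ / cos²φ₁ = 3.1  ⇒  cos φ₁ = cos 21.4° / √3.1 = 0.9311/1.761 = 0.5288.
φ₁ = arccos(0.5288) ≈ 58.1°.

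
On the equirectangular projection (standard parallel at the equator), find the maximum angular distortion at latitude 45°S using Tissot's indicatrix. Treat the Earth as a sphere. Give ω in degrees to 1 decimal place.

19.8°

For the equirectangular projection with φ₀ = 0 (plate carrée), h = 1 along meridians and k = sec φ along parallels.
At 45°: h = 1.000, k = 1.414; principal scales a = 1.414, b = 1.000.
sin(ω/2) = (a − b)/(a + b) = 0.4142/2.414 = 0.1716, so ω = 2 arcsin(0.1716) ≈ 19.8°.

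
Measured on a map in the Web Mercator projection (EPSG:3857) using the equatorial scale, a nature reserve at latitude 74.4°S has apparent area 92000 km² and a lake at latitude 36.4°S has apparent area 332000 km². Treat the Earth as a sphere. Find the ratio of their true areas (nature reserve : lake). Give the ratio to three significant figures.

Since Mercator area scale is 1/cos²φ, the true area equals the apparent area multiplied by cos²φ.
True area of nature reserve: 92000 × cos²(74.4°) = 92000 × 0.07232 = 6653 km².
True area of lake: 332000 × cos²(36.4°) = 332000 × 0.6479 = 215100 km².
Ratio = 6653 / 215100 ≈ 0.0309.

0.0309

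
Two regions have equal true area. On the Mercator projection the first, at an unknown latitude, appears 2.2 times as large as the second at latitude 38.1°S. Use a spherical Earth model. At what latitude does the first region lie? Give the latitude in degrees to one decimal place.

For equal true areas on Mercator, apparent areas scale as sec²φ, so the ratio is cos²φ₂ / cos²φ₁.
cos²φ₂ / cos²φ₁ = 2.2  ⇒  cos φ₁ = cos 38.1° / √2.2 = 0.7869/1.483 = 0.5306.
φ₁ = arccos(0.5306) ≈ 58.0°.

58.0°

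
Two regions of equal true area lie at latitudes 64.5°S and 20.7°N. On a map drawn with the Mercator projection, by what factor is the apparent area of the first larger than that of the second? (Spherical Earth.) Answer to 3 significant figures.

4.72

Mercator areal scale is sec²φ.
At 64.5°: sec²(64.5°) = 1/0.4305² = 5.395.
At 20.7°: sec²(20.7°) = 1/0.9354² = 1.143.
Ratio = 5.395/1.143 = cos²(20.7°)/cos²(64.5°) ≈ 4.72.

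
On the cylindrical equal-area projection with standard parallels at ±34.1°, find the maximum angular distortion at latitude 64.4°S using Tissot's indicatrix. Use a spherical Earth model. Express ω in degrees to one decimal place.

Cylindrical equal-area (φ₀ = 34.1°): h = cos φ / cos 34.1° along meridians, k = cos 34.1° / cos φ along parallels; h·k = 1.
At 64.4°: h = 0.5218, k = 1.916; principal scales a = 1.916, b = 0.5218.
sin(ω/2) = (a − b)/(a + b) = 1.395/2.438 = 0.5720, so ω = 2 arcsin(0.5720) ≈ 69.8°.

69.8°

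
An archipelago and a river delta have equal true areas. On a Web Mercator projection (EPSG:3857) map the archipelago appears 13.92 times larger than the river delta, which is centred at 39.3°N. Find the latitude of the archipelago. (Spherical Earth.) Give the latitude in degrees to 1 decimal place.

Mercator areal scale is sec²φ, so apparent-area ratio = sec²φ₁ / sec²φ₂ = cos²φ₂ / cos²φ₁.
cos²φ₂ / cos²φ₁ = 13.92  ⇒  cos φ₁ = cos 39.3° / √13.92 = 0.7738/3.731 = 0.2074.
φ₁ = arccos(0.2074) ≈ 78.0°.

78.0°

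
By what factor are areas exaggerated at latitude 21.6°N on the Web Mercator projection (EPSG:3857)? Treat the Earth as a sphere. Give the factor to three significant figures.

1.16

The Mercator projection is conformal; its linear scale factor is the same in every direction and equals sec φ = 1/cos φ.
Areal scale = k² = sec²φ = 1/cos²(21.6°) = 1/0.9298² = 1.157.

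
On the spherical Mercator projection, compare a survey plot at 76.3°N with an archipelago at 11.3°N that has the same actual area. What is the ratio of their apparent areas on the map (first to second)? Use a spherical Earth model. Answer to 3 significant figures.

On Mercator, area is exaggerated by sec²φ = 1/cos²φ.
At 76.3°: sec²(76.3°) = 1/0.2368² = 17.83.
At 11.3°: sec²(11.3°) = 1/0.9806² = 1.040.
Ratio = 17.83/1.040 = cos²(11.3°)/cos²(76.3°) ≈ 17.1.

17.1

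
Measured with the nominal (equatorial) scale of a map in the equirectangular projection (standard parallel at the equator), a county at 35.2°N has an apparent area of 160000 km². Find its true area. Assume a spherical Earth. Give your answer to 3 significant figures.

Plate carrée maps x = Rλ, y = Rφ. The meridian scale is h = 1 and the parallel scale is k = 1/cos φ = sec φ.
Areal scale = h·k = 1 × sec φ; at 35.2°, h = 1.000, k = 1.224, so h·k = 1.224.
True area = apparent / (areal scale) = 160000 / 1.224 ≈ 131000 km².

131000 km²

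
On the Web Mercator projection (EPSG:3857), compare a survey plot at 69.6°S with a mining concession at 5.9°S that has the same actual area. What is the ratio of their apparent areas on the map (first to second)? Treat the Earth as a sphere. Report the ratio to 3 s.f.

On Mercator, area is exaggerated by sec²φ = 1/cos²φ.
At 69.6°: sec²(69.6°) = 1/0.3486² = 8.230.
At 5.9°: sec²(5.9°) = 1/0.9947² = 1.011.
Ratio = 8.230/1.011 = cos²(5.9°)/cos²(69.6°) ≈ 8.14.

8.14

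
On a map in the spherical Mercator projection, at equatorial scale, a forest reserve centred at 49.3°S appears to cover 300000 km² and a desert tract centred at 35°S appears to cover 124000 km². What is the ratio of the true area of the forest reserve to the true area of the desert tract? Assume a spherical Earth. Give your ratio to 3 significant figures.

1.53

Mercator's areal exaggeration is sec²φ; hence true area = (apparent area) · cos²φ.
True area of forest reserve: 300000 × cos²(49.3°) = 300000 × 0.4252 = 127600 km².
True area of desert tract: 124000 × cos²(35°) = 124000 × 0.6710 = 83210 km².
Ratio = 127600 / 83210 ≈ 1.53.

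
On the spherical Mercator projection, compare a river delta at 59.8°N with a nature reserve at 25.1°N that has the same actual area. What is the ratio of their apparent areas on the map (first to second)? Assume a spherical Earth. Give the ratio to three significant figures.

Mercator is conformal with k = sec φ, so areal scale = k² = sec²φ.
At 59.8°: sec²(59.8°) = 1/0.5030² = 3.952.
At 25.1°: sec²(25.1°) = 1/0.9056² = 1.219.
Ratio = 3.952/1.219 = cos²(25.1°)/cos²(59.8°) ≈ 3.24.

3.24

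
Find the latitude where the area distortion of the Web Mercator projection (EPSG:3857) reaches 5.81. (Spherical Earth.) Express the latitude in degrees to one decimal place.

65.5°

Mercator areal scale is sec²φ.
sec²φ = 5.81  ⇒  cos²φ = 0.1721  ⇒  cos φ = 0.4149.
φ = arccos(0.4149) ≈ 65.5°.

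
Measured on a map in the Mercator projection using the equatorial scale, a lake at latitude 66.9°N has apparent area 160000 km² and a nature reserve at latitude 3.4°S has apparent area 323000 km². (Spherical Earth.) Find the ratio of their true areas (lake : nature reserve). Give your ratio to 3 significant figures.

On Mercator the areal scale is sec²φ, so true area = apparent × cos²φ.
True area of lake: 160000 × cos²(66.9°) = 160000 × 0.1539 = 24630 km².
True area of nature reserve: 323000 × cos²(3.4°) = 323000 × 0.9965 = 321900 km².
Ratio = 24630 / 321900 ≈ 0.0765.

0.0765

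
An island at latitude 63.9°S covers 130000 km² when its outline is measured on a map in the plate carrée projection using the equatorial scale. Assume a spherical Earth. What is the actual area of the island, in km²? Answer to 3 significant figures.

For the equirectangular projection with φ₀ = 0 (plate carrée), h = 1 along meridians and k = sec φ along parallels.
Areal scale = h·k = 1 × sec φ; at 63.9°, h = 1.000, k = 2.273, so h·k = 2.273.
True area = apparent / (areal scale) = 130000 / 2.273 ≈ 57200 km².

57200 km²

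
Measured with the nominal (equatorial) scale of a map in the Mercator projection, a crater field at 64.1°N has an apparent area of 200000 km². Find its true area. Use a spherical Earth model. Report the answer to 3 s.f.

38200 km²

The Mercator projection is conformal; its linear scale factor is the same in every direction and equals sec φ = 1/cos φ.
Areal scale = k² = sec²φ = 1/cos²(64.1°) = 1/0.4368² = 5.241.
True area = apparent / (areal scale) = 200000 / 5.241 ≈ 38200 km².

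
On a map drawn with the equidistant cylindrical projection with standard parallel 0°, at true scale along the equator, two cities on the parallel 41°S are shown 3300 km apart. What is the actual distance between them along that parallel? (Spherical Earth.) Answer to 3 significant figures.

2490 km

For the equirectangular projection with φ₀ = 0 (plate carrée), h = 1 along meridians and k = sec φ along parallels.
Along the parallel at 41°, map distances are exaggerated by k = sec 41° = 1.325.
True distance = 3300 / 1.325 = 3300 × cos 41° ≈ 2490 km.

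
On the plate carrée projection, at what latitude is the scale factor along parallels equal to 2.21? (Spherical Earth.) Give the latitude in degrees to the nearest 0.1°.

63.1°

Plate carrée: h = 1, k = sec φ along parallels.
sec φ = 2.21  ⇒  cos φ = 0.4525  ⇒  φ ≈ 63.1°.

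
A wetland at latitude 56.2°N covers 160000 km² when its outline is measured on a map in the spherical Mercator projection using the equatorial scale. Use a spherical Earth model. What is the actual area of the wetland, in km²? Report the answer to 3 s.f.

For Mercator, h = k = sec φ (a conformal cylindrical projection has a single point scale, 1/cos φ).
Areal scale = k² = sec²φ = 1/cos²(56.2°) = 1/0.5563² = 3.231.
True area = apparent / (areal scale) = 160000 / 3.231 ≈ 49500 km².

49500 km²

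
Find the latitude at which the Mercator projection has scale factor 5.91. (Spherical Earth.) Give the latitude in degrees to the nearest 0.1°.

Mercator scale is k = sec φ = 1/cos φ.
1/cos φ = 5.91  ⇒  cos φ = 0.1692  ⇒  φ = arccos(0.1692) ≈ 80.3°.

80.3°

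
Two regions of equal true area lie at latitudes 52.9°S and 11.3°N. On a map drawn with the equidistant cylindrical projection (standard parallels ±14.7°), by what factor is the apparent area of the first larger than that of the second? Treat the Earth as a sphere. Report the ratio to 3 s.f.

1.63

In the equirectangular projection with standard parallel φ₀ = 14.7° (x = Rλ cos φ₀, y = Rφ), meridians are true-scale (h = 1) and the parallel scale is k = cos φ₀ / cos φ.
Areal scale at 52.9°: h·k = 1.000 × 1.604 = 1.604.
Areal scale at 11.3°: h·k = 1.000 × 0.9864 = 0.9864.
Ratio = 1.604/0.9864 ≈ 1.63.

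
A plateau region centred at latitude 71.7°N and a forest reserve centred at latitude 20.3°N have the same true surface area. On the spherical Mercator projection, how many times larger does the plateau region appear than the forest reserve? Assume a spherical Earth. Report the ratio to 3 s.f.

On Mercator, area is exaggerated by sec²φ = 1/cos²φ.
At 71.7°: sec²(71.7°) = 1/0.3140² = 10.14.
At 20.3°: sec²(20.3°) = 1/0.9379² = 1.137.
Ratio = 10.14/1.137 = cos²(20.3°)/cos²(71.7°) ≈ 8.92.

8.92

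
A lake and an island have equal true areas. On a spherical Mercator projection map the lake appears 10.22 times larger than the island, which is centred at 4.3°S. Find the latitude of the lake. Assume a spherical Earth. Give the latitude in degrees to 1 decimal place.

71.8°

Mercator areal scale is sec²φ, so apparent-area ratio = sec²φ₁ / sec²φ₂ = cos²φ₂ / cos²φ₁.
cos²φ₂ / cos²φ₁ = 10.22  ⇒  cos φ₁ = cos 4.3° / √10.22 = 0.9972/3.197 = 0.3119.
φ₁ = arccos(0.3119) ≈ 71.8°.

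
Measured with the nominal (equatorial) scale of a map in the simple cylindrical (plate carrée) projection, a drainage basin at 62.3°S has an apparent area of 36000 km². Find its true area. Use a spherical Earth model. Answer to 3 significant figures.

In the plate carrée (x = Rλ, y = Rφ), meridians are true-scale (h = 1) and parallels are stretched by k = sec φ.
Areal scale = h·k = 1 × sec φ; at 62.3°, h = 1.000, k = 2.151, so h·k = 2.151.
True area = apparent / (areal scale) = 36000 / 2.151 ≈ 16700 km².

16700 km²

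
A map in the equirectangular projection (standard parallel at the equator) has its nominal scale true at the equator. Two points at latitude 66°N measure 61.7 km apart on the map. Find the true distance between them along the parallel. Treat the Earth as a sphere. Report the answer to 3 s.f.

25.1 km

For the equirectangular projection with φ₀ = 0 (plate carrée), h = 1 along meridians and k = sec φ along parallels.
Along the parallel at 66°, map distances are exaggerated by k = sec 66° = 2.459.
True distance = 61.7 / 2.459 = 61.7 × cos 66° ≈ 25.1 km.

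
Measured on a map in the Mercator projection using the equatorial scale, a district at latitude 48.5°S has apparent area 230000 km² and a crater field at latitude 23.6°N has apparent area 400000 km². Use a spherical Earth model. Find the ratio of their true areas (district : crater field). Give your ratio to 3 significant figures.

0.301

On Mercator the areal scale is sec²φ, so true area = apparent × cos²φ.
True area of district: 230000 × cos²(48.5°) = 230000 × 0.4391 = 101000 km².
True area of crater field: 400000 × cos²(23.6°) = 400000 × 0.8397 = 335900 km².
Ratio = 101000 / 335900 ≈ 0.301.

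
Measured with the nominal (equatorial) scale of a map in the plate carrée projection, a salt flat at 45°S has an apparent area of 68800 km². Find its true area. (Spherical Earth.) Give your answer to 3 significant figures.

Plate carrée maps x = Rλ, y = Rφ. The meridian scale is h = 1 and the parallel scale is k = 1/cos φ = sec φ.
Areal scale = h·k = 1 × sec φ; at 45°, h = 1.000, k = 1.414, so h·k = 1.414.
True area = apparent / (areal scale) = 68800 / 1.414 ≈ 48600 km².

48600 km²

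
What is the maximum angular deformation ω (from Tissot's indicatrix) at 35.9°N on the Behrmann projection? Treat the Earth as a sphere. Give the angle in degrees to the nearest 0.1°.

7.7°

The Behrmann projection is cylindrical equal-area with φ₀ = 30°. A cylindrical equal-area projection with standard parallel φ₀ has meridian scale h = cos φ / cos φ₀ and parallel scale k = cos φ₀ / cos φ (so areas are preserved, h·k = 1).
At 35.9°: h = 0.9354, k = 1.069; principal scales a = 1.069, b = 0.9354.
sin(ω/2) = (a − b)/(a + b) = 0.1338/2.004 = 0.06673, so ω = 2 arcsin(0.06673) ≈ 7.7°.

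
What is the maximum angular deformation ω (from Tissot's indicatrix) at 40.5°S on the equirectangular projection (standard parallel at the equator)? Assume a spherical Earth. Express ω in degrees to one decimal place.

15.6°

In the plate carrée (x = Rλ, y = Rφ), meridians are true-scale (h = 1) and parallels are stretched by k = sec φ.
At 40.5°: h = 1.000, k = 1.315; principal scales a = 1.315, b = 1.000.
sin(ω/2) = (a − b)/(a + b) = 0.3151/2.315 = 0.1361, so ω = 2 arcsin(0.1361) ≈ 15.6°.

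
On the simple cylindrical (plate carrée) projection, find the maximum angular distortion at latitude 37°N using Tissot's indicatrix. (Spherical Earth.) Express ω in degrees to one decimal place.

Plate carrée maps x = Rλ, y = Rφ. The meridian scale is h = 1 and the parallel scale is k = 1/cos φ = sec φ.
At 37°: h = 1.000, k = 1.252; principal scales a = 1.252, b = 1.000.
sin(ω/2) = (a − b)/(a + b) = 0.2521/2.252 = 0.1120, so ω = 2 arcsin(0.1120) ≈ 12.9°.

12.9°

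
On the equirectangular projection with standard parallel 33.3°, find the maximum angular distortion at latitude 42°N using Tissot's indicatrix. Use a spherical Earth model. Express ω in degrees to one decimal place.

6.7°

With standard parallel φ₀ = 33.3°, the equirectangular projection gives x = Rλ cos φ₀, y = Rφ, so h = 1 and k = cos 33.3° / cos φ.
At 42°: h = 1.000, k = 1.125; principal scales a = 1.125, b = 1.000.
sin(ω/2) = (a − b)/(a + b) = 0.1247/2.125 = 0.05869, so ω = 2 arcsin(0.05869) ≈ 6.7°.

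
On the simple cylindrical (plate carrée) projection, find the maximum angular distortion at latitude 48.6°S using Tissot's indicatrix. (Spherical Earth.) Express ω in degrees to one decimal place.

For the equirectangular projection with φ₀ = 0 (plate carrée), h = 1 along meridians and k = sec φ along parallels.
At 48.6°: h = 1.000, k = 1.512; principal scales a = 1.512, b = 1.000.
sin(ω/2) = (a − b)/(a + b) = 0.5121/2.512 = 0.2039, so ω = 2 arcsin(0.2039) ≈ 23.5°.

23.5°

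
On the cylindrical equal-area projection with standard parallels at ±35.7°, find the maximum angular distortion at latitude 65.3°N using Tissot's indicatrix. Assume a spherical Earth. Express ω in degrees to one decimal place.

Cylindrical equal-area (φ₀ = 35.7°): h = cos φ / cos 35.7° along meridians, k = cos 35.7° / cos φ along parallels; h·k = 1.
At 65.3°: h = 0.5146, k = 1.943; principal scales a = 1.943, b = 0.5146.
sin(ω/2) = (a − b)/(a + b) = 1.429/2.458 = 0.5813, so ω = 2 arcsin(0.5813) ≈ 71.1°.

71.1°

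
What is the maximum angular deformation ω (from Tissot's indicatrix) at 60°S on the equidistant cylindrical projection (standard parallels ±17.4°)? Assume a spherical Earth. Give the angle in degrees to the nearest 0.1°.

The equidistant cylindrical projection with φ₀ = 17.4° has h = 1 (meridians true) and k = cos φ₀ / cos φ along parallels.
At 60°: h = 1.000, k = 1.908; principal scales a = 1.908, b = 1.000.
sin(ω/2) = (a − b)/(a + b) = 0.9085/2.908 = 0.3124, so ω = 2 arcsin(0.3124) ≈ 36.4°.

36.4°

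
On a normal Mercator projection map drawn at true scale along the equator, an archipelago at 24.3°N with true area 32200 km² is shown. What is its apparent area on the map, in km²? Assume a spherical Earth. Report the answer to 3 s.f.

For Mercator, h = k = sec φ (a conformal cylindrical projection has a single point scale, 1/cos φ).
Areal scale = k² = sec²φ = 1/cos²(24.3°) = 1/0.9114² = 1.204.
Apparent area = 32200 × 1.204 ≈ 38800 km².

38800 km²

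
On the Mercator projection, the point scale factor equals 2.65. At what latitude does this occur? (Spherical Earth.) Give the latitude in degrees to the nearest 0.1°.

67.8°

Mercator scale is k = sec φ = 1/cos φ.
1/cos φ = 2.65  ⇒  cos φ = 0.3774  ⇒  φ = arccos(0.3774) ≈ 67.8°.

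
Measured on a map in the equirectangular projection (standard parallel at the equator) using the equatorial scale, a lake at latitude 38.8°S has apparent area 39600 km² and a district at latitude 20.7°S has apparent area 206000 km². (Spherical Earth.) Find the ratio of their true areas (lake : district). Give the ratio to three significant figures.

0.160

On the plate carrée, areal scale = h·k = 1 × sec φ, so true area = apparent × cos φ.
True area of lake: 39600 × cos(38.8°) = 39600 × 0.7793 = 30860 km².
True area of district: 206000 × cos(20.7°) = 206000 × 0.9354 = 192700 km².
Ratio = 30860 / 192700 ≈ 0.160.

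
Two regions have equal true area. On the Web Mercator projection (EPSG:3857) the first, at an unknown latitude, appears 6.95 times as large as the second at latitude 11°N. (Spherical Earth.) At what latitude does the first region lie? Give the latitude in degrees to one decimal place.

Mercator areal scale is sec²φ, so apparent-area ratio = sec²φ₁ / sec²φ₂ = cos²φ₂ / cos²φ₁.
cos²φ₂ / cos²φ₁ = 6.95  ⇒  cos φ₁ = cos 11° / √6.95 = 0.9816/2.636 = 0.3724.
φ₁ = arccos(0.3724) ≈ 68.1°.

68.1°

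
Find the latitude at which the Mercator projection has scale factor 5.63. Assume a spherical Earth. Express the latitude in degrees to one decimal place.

79.8°

Mercator scale is k = sec φ = 1/cos φ.
1/cos φ = 5.63  ⇒  cos φ = 0.1776  ⇒  φ = arccos(0.1776) ≈ 79.8°.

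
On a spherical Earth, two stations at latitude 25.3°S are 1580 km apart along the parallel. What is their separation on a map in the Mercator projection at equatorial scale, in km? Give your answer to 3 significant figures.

1750 km

Mercator is conformal, so the point scale is isotropic: h = k = sec φ = 1/cos φ.
Along the parallel, k = sec 25.3° = 1/0.9041 = 1.106.
Map distance = 1580 × 1.106 ≈ 1750 km.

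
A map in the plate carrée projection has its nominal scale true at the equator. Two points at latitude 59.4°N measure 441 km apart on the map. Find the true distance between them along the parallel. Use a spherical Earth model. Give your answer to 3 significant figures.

For the equirectangular projection with φ₀ = 0 (plate carrée), h = 1 along meridians and k = sec φ along parallels.
Along the parallel at 59.4°, map distances are exaggerated by k = sec 59.4° = 1.964.
True distance = 441 / 1.964 = 441 × cos 59.4° ≈ 224 km.

224 km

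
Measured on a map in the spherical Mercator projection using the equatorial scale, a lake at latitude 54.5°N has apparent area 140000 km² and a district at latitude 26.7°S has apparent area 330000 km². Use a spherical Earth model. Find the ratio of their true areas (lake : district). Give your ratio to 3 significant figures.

0.179

Mercator's areal exaggeration is sec²φ; hence true area = (apparent area) · cos²φ.
True area of lake: 140000 × cos²(54.5°) = 140000 × 0.3372 = 47210 km².
True area of district: 330000 × cos²(26.7°) = 330000 × 0.7981 = 263400 km².
Ratio = 47210 / 263400 ≈ 0.179.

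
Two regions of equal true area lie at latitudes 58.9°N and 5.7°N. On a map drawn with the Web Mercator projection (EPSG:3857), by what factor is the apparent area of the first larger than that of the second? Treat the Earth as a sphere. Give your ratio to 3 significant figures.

Mercator is conformal with k = sec φ, so areal scale = k² = sec²φ.
At 58.9°: sec²(58.9°) = 1/0.5165² = 3.748.
At 5.7°: sec²(5.7°) = 1/0.9951² = 1.010.
Ratio = 3.748/1.010 = cos²(5.7°)/cos²(58.9°) ≈ 3.71.

3.71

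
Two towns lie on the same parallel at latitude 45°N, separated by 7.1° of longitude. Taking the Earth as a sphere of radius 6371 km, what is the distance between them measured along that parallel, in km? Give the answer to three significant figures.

558 km

Arc length along a parallel = R cos φ · Δλ (with Δλ in radians).
= 6371 × cos 45° × (7.1° × π/180) = 6371 × 0.7071 × 0.1239 ≈ 558 km.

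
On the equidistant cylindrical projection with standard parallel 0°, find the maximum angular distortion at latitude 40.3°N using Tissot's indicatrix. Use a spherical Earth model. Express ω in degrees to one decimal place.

For the equirectangular projection with φ₀ = 0 (plate carrée), h = 1 along meridians and k = sec φ along parallels.
At 40.3°: h = 1.000, k = 1.311; principal scales a = 1.311, b = 1.000.
sin(ω/2) = (a − b)/(a + b) = 0.3112/2.311 = 0.1346, so ω = 2 arcsin(0.1346) ≈ 15.5°.

15.5°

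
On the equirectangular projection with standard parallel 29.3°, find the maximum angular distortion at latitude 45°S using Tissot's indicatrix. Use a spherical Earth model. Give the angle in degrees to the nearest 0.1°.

12.0°

The equidistant cylindrical projection with φ₀ = 29.3° has h = 1 (meridians true) and k = cos φ₀ / cos φ along parallels.
At 45°: h = 1.000, k = 1.233; principal scales a = 1.233, b = 1.000.
sin(ω/2) = (a − b)/(a + b) = 0.2333/2.233 = 0.1045, so ω = 2 arcsin(0.1045) ≈ 12.0°.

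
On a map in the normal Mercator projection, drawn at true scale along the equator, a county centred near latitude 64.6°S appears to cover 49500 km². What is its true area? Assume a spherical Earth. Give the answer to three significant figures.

9110 km²

For Mercator, h = k = sec φ (a conformal cylindrical projection has a single point scale, 1/cos φ).
Areal scale = k² = sec²φ = 1/cos²(64.6°) = 1/0.4289² = 5.435.
True area = apparent / (areal scale) = 49500 / 5.435 ≈ 9110 km².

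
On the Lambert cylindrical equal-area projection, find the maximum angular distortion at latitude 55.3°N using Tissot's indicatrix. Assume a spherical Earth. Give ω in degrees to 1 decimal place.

The Lambert cylindrical equal-area projection is the cylindrical equal-area projection with its standard parallel at the equator (φ₀ = 0). Cylindrical equal-area (φ₀ = 0°): h = cos φ / cos 0° along meridians, k = cos 0° / cos φ along parallels; h·k = 1.
At 55.3°: h = 0.5693, k = 1.757; principal scales a = 1.757, b = 0.5693.
sin(ω/2) = (a − b)/(a + b) = 1.187/2.326 = 0.5105, so ω = 2 arcsin(0.5105) ≈ 61.4°.

61.4°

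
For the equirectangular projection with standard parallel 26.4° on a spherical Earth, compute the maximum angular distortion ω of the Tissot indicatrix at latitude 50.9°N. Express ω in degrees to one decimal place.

The equidistant cylindrical projection with φ₀ = 26.4° has h = 1 (meridians true) and k = cos φ₀ / cos φ along parallels.
At 50.9°: h = 1.000, k = 1.420; principal scales a = 1.420, b = 1.000.
sin(ω/2) = (a − b)/(a + b) = 0.4202/2.420 = 0.1736, so ω = 2 arcsin(0.1736) ≈ 20.0°.

20.0°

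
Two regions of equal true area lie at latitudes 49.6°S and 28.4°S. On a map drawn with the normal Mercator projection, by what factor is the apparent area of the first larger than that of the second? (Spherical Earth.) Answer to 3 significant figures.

On Mercator, area is exaggerated by sec²φ = 1/cos²φ.
At 49.6°: sec²(49.6°) = 1/0.6481² = 2.381.
At 28.4°: sec²(28.4°) = 1/0.8796² = 1.292.
Ratio = 2.381/1.292 = cos²(28.4°)/cos²(49.6°) ≈ 1.84.

1.84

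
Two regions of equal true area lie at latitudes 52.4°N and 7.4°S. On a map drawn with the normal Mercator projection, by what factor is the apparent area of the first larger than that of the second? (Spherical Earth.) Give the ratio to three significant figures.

Mercator is conformal with k = sec φ, so areal scale = k² = sec²φ.
At 52.4°: sec²(52.4°) = 1/0.6101² = 2.686.
At 7.4°: sec²(7.4°) = 1/0.9917² = 1.017.
Ratio = 2.686/1.017 = cos²(7.4°)/cos²(52.4°) ≈ 2.64.

2.64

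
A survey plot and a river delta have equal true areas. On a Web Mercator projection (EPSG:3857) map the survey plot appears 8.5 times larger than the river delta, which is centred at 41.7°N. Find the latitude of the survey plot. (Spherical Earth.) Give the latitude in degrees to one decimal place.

Mercator areal scale is sec²φ, so apparent-area ratio = sec²φ₁ / sec²φ₂ = cos²φ₂ / cos²φ₁.
cos²φ₂ / cos²φ₁ = 8.5  ⇒  cos φ₁ = cos 41.7° / √8.5 = 0.7466/2.915 = 0.2561.
φ₁ = arccos(0.2561) ≈ 75.2°.

75.2°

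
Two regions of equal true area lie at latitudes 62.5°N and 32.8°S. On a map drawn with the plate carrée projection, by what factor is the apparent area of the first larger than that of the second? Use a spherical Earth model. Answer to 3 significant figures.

For the equirectangular projection with φ₀ = 0 (plate carrée), h = 1 along meridians and k = sec φ along parallels.
Areal scale at 62.5°: h·k = 1.000 × 2.166 = 2.166.
Areal scale at 32.8°: h·k = 1.000 × 1.190 = 1.190.
Ratio = 2.166/1.190 ≈ 1.82.

1.82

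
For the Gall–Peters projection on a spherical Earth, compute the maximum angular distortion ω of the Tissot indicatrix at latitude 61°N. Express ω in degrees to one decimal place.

The Gall–Peters projection is cylindrical equal-area with φ₀ = 45°. Cylindrical equal-area (φ₀ = 45°): h = cos φ / cos 45° along meridians, k = cos 45° / cos φ along parallels; h·k = 1.
At 61°: h = 0.6856, k = 1.459; principal scales a = 1.459, b = 0.6856.
sin(ω/2) = (a − b)/(a + b) = 0.7729/2.144 = 0.3605, so ω = 2 arcsin(0.3605) ≈ 42.3°.

42.3°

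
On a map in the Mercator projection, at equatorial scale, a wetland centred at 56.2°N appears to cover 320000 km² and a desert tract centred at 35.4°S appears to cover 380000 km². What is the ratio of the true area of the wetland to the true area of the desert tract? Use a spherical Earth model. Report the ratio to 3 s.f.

Since Mercator area scale is 1/cos²φ, the true area equals the apparent area multiplied by cos²φ.
True area of wetland: 320000 × cos²(56.2°) = 320000 × 0.3095 = 99030 km².
True area of desert tract: 380000 × cos²(35.4°) = 380000 × 0.6644 = 252500 km².
Ratio = 99030 / 252500 ≈ 0.392.

0.392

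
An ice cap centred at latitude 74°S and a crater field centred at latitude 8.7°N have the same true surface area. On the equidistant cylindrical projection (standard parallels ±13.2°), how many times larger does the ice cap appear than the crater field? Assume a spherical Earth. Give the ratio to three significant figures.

With standard parallel φ₀ = 13.2°, the equirectangular projection gives x = Rλ cos φ₀, y = Rφ, so h = 1 and k = cos 13.2° / cos φ.
Areal scale at 74°: h·k = 1.000 × 3.532 = 3.532.
Areal scale at 8.7°: h·k = 1.000 × 0.9849 = 0.9849.
Ratio = 3.532/0.9849 ≈ 3.59.

3.59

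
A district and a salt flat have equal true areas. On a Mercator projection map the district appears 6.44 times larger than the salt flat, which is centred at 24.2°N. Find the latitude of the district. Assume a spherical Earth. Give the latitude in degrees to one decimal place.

On Mercator, (apparent₁)/(apparent₂) = sec²φ₁ / sec²φ₂ when true areas are equal.
cos²φ₂ / cos²φ₁ = 6.44  ⇒  cos φ₁ = cos 24.2° / √6.44 = 0.9121/2.538 = 0.3594.
φ₁ = arccos(0.3594) ≈ 68.9°.

68.9°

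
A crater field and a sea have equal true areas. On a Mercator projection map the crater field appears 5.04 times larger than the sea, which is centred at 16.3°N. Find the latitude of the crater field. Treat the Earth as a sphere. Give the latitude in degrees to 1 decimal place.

64.7°

On Mercator, (apparent₁)/(apparent₂) = sec²φ₁ / sec²φ₂ when true areas are equal.
cos²φ₂ / cos²φ₁ = 5.04  ⇒  cos φ₁ = cos 16.3° / √5.04 = 0.9598/2.245 = 0.4275.
φ₁ = arccos(0.4275) ≈ 64.7°.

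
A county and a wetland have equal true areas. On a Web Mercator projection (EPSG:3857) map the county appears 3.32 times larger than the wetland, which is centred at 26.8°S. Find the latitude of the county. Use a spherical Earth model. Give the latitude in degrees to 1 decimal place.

60.7°

For equal true areas on Mercator, apparent areas scale as sec²φ, so the ratio is cos²φ₂ / cos²φ₁.
cos²φ₂ / cos²φ₁ = 3.32  ⇒  cos φ₁ = cos 26.8° / √3.32 = 0.8926/1.822 = 0.4899.
φ₁ = arccos(0.4899) ≈ 60.7°.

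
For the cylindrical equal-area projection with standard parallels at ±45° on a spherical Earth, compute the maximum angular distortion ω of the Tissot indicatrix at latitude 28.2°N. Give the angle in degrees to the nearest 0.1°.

A cylindrical equal-area projection with standard parallel φ₀ has meridian scale h = cos φ / cos φ₀ and parallel scale k = cos φ₀ / cos φ (so areas are preserved, h·k = 1).
At 28.2°: h = 1.246, k = 0.8023; principal scales a = 1.246, b = 0.8023.
sin(ω/2) = (a − b)/(a + b) = 0.4440/2.049 = 0.2167, so ω = 2 arcsin(0.2167) ≈ 25.0°.

25.0°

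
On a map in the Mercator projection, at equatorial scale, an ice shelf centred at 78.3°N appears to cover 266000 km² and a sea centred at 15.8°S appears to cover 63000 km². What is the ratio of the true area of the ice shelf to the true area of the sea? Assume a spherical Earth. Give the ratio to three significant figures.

0.188

Since Mercator area scale is 1/cos²φ, the true area equals the apparent area multiplied by cos²φ.
True area of ice shelf: 266000 × cos²(78.3°) = 266000 × 0.04112 = 10940 km².
True area of sea: 63000 × cos²(15.8°) = 63000 × 0.9259 = 58330 km².
Ratio = 10940 / 58330 ≈ 0.188.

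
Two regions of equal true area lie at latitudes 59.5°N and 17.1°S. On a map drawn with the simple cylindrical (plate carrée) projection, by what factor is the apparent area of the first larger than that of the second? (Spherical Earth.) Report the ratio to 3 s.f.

In the plate carrée (x = Rλ, y = Rφ), meridians are true-scale (h = 1) and parallels are stretched by k = sec φ.
Areal scale at 59.5°: h·k = 1.000 × 1.970 = 1.970.
Areal scale at 17.1°: h·k = 1.000 × 1.046 = 1.046.
Ratio = 1.970/1.046 ≈ 1.88.

1.88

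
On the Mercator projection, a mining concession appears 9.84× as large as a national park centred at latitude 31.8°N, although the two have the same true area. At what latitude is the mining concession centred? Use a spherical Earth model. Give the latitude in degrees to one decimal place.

74.3°

Mercator areal scale is sec²φ, so apparent-area ratio = sec²φ₁ / sec²φ₂ = cos²φ₂ / cos²φ₁.
cos²φ₂ / cos²φ₁ = 9.84  ⇒  cos φ₁ = cos 31.8° / √9.84 = 0.8499/3.137 = 0.2709.
φ₁ = arccos(0.2709) ≈ 74.3°.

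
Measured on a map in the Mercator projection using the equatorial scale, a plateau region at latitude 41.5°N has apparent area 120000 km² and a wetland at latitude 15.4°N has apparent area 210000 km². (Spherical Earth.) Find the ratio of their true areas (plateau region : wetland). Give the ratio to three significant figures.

0.345

Since Mercator area scale is 1/cos²φ, the true area equals the apparent area multiplied by cos²φ.
True area of plateau region: 120000 × cos²(41.5°) = 120000 × 0.5609 = 67310 km².
True area of wetland: 210000 × cos²(15.4°) = 210000 × 0.9295 = 195200 km².
Ratio = 67310 / 195200 ≈ 0.345.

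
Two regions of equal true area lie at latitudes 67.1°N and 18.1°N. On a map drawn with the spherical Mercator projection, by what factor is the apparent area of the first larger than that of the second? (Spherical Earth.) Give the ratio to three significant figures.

On Mercator, area is exaggerated by sec²φ = 1/cos²φ.
At 67.1°: sec²(67.1°) = 1/0.3891² = 6.604.
At 18.1°: sec²(18.1°) = 1/0.9505² = 1.107.
Ratio = 6.604/1.107 = cos²(18.1°)/cos²(67.1°) ≈ 5.97.

5.97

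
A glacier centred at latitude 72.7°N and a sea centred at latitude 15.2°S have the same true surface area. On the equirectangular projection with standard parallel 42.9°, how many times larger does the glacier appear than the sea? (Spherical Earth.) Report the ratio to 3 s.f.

3.25

In the equirectangular projection with standard parallel φ₀ = 42.9° (x = Rλ cos φ₀, y = Rφ), meridians are true-scale (h = 1) and the parallel scale is k = cos φ₀ / cos φ.
Areal scale at 72.7°: h·k = 1.000 × 2.463 = 2.463.
Areal scale at 15.2°: h·k = 1.000 × 0.7591 = 0.7591.
Ratio = 2.463/0.7591 ≈ 3.25.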